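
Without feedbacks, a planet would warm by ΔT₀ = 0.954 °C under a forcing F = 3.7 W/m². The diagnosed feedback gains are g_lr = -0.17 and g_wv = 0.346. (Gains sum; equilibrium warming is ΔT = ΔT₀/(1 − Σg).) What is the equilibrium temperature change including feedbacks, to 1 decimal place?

1.2 °C

Total gain g = -0.17 + 0.346 = 0.176.
Amplification A = 1/(1 − 0.176) = 1.214.
ΔT = 0.954 × 1.214 = 1.2 °C.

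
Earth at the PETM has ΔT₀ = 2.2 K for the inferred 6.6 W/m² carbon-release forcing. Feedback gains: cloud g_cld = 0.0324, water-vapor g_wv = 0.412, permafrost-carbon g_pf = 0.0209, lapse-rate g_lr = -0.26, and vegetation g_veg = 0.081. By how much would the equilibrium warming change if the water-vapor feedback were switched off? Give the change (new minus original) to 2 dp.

Original: g = 0.2863, ΔT = 2.2/(1−0.2863) = 3.0825 K.
Without water-vapor: g' = -0.1257, ΔT' = 2.2/(1+0.1257) = 1.9543 K.
Change = 1.9543 − 3.0825 = -1.13 K.

-1.13 K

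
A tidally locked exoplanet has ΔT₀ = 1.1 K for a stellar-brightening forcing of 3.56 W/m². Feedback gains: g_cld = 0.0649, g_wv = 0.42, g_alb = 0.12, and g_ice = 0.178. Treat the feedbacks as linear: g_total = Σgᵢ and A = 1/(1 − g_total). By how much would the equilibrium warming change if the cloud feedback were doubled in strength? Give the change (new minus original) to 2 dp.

2.16 K

Original: g = 0.7829, ΔT = 1.1/(1−0.7829) = 5.0668 K.
With doubled cloud: g' = 0.8478, ΔT' = 1.1/(1−0.8478) = 7.2273 K.
Change = 7.2273 − 5.0668 = 2.16 K.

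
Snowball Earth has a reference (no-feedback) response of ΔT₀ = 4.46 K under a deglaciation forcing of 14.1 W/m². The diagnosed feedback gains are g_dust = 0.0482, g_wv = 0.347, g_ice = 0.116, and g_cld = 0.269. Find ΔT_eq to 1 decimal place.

Total gain g = 0.0482 + 0.347 + 0.116 + 0.269 = 0.7802.
Amplification A = 1/(1 − 0.7802) = 4.55.
ΔT = 4.46 × 4.55 = 20.3 K.

20.3 K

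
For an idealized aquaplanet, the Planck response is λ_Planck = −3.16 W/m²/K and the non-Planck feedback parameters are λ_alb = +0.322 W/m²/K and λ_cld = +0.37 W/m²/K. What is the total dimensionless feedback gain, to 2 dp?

Convert to gains: g_alb = 0.322/3.16 = 0.1019; g_cld = 0.37/3.16 = 0.1171.
Total gain g = 0.219.

0.22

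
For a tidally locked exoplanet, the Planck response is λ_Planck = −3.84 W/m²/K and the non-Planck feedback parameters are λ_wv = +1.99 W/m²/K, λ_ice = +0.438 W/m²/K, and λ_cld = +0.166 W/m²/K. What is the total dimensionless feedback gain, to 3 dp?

Convert to gains: g_wv = 1.99/3.84 = 0.5182; g_ice = 0.438/3.84 = 0.1141; g_cld = 0.166/3.84 = 0.04323.
Total gain g = 0.67553.

0.676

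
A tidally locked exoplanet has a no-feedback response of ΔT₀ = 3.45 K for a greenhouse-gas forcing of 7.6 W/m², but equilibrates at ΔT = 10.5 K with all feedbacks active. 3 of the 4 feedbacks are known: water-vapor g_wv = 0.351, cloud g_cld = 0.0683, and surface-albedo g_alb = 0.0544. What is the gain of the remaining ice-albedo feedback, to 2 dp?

Amplification A = ΔT/ΔT₀ = 10.5/3.45 = 3.043.
Total gain g = 1 − 1/A = 1 − 1/3.043 = 0.6714.
Known gains sum to 0.351 + 0.0683 + 0.0544 = 0.4737.
g_ice = 0.6714 − 0.4737 = 0.20.

0.20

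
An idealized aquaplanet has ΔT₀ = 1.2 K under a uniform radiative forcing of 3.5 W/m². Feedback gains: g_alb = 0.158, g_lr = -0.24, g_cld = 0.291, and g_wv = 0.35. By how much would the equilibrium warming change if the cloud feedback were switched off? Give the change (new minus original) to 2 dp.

Original: g = 0.559, ΔT = 1.2/(1−0.559) = 2.7211 K.
Without cloud: g' = 0.268, ΔT' = 1.2/(1−0.268) = 1.6393 K.
Change = 1.6393 − 2.7211 = -1.08 K.

-1.08 K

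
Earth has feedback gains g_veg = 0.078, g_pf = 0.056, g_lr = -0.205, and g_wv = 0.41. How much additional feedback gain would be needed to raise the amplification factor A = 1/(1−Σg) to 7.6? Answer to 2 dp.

0.53

Current total gain = 0.339.
Target gain for A = 7.6: g* = 1 − 1/7.6 = 0.8684.
Additional gain needed = 0.8684 − 0.339 = 0.53.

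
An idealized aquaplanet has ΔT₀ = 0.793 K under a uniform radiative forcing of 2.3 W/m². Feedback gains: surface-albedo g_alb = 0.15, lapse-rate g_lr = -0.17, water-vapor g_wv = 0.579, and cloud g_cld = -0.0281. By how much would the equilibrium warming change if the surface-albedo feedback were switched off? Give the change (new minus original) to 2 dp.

-0.41 K

Original: g = 0.5309, ΔT = 0.793/(1−0.5309) = 1.6905 K.
Without surface-albedo: g' = 0.3809, ΔT' = 0.793/(1−0.3809) = 1.2809 K.
Change = 1.2809 − 1.6905 = -0.41 K.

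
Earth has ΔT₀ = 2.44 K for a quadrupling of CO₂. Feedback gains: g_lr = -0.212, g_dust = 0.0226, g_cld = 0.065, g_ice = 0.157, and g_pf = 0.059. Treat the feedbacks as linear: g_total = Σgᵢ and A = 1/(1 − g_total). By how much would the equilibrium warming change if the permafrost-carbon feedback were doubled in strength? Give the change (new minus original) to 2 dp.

0.19 K

Original: g = 0.0916, ΔT = 2.44/(1−0.0916) = 2.6860 K.
With doubled permafrost-carbon: g' = 0.1506, ΔT' = 2.44/(1−0.1506) = 2.8726 K.
Change = 2.8726 − 2.6860 = 0.19 K.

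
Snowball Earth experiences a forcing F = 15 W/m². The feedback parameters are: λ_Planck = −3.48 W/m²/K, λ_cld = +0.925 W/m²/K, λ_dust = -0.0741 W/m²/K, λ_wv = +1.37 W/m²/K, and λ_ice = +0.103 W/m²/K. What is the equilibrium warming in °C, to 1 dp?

13.0 °C

Net feedback parameter λ = (−3.48) + (+0.925) + (-0.0741) + (+1.37) + (+0.103) = -1.1561 W/m²/K.
ΔT = −F/λ = −15/(-1.1561) = 13.0 °C.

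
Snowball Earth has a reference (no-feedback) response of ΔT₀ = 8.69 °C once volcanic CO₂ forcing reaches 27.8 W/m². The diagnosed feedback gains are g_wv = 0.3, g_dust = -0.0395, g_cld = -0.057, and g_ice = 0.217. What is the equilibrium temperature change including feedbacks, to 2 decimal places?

15.00 °C

Total gain g = 0.3 − 0.0395 − 0.057 + 0.217 = 0.4205.
Amplification A = 1/(1 − 0.4205) = 1.726.
ΔT = 8.69 × 1.726 = 15.00 °C.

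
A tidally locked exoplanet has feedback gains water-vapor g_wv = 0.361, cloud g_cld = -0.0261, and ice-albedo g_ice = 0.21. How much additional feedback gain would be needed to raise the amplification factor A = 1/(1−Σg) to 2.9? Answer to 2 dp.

0.11

Current total gain = 0.5449.
Target gain for A = 2.9: g* = 1 − 1/2.9 = 0.6552.
Additional gain needed = 0.6552 − 0.5449 = 0.11.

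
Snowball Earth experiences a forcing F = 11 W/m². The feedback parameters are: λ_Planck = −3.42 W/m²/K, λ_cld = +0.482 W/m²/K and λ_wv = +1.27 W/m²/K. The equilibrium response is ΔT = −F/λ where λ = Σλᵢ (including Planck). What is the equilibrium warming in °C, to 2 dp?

Net feedback parameter λ = (−3.42) + (+0.482) + (+1.27) = -1.668 W/m²/K.
ΔT = −F/λ = −11/(-1.668) = 6.59 °C.

6.59 °C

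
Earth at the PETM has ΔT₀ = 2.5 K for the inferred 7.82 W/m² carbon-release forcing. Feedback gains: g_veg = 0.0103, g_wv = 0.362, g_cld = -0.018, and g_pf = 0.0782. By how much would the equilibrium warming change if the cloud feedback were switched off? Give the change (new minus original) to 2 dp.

0.14 K

Original: g = 0.4325, ΔT = 2.5/(1−0.4325) = 4.4053 K.
Without cloud: g' = 0.4505, ΔT' = 2.5/(1−0.4505) = 4.5496 K.
Change = 4.5496 − 4.4053 = 0.14 K.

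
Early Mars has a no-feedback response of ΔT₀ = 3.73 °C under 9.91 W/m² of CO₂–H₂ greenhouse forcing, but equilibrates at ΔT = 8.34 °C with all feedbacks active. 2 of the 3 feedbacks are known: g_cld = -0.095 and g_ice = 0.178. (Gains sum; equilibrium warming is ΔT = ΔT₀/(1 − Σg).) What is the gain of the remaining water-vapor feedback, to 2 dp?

0.47

Amplification A = ΔT/ΔT₀ = 8.34/3.73 = 2.236.
Total gain g = 1 − 1/A = 1 − 1/2.236 = 0.5528.
Known gains sum to -0.095 + 0.178 = 0.083.
g_wv = 0.5528 − 0.083 = 0.47.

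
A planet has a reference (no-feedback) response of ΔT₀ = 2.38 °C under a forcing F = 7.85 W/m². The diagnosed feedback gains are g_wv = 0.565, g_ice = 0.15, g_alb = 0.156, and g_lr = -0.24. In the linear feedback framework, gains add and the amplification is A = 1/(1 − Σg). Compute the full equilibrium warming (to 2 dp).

6.45 °C

Total gain g = 0.565 + 0.15 + 0.156 − 0.24 = 0.631.
Amplification A = 1/(1 − 0.631) = 2.71.
ΔT = 2.38 × 2.71 = 6.45 °C.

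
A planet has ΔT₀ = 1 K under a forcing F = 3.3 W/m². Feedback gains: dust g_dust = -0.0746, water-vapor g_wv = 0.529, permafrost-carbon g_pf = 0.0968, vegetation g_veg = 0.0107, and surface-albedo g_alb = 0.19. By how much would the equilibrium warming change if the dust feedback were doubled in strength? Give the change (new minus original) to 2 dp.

-0.93 K

Original: g = 0.7519, ΔT = 1/(1−0.7519) = 4.0306 K.
With doubled dust: g' = 0.6773, ΔT' = 1/(1−0.6773) = 3.0989 K.
Change = 3.0989 − 4.0306 = -0.93 K.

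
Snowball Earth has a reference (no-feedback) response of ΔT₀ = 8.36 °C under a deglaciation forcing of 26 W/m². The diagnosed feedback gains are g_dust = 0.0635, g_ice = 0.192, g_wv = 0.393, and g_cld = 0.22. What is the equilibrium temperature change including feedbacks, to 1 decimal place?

Total gain g = 0.0635 + 0.192 + 0.393 + 0.22 = 0.8685.
Amplification A = 1/(1 − 0.8685) = 7.605.
ΔT = 8.36 × 7.605 = 63.6 °C.

63.6 °C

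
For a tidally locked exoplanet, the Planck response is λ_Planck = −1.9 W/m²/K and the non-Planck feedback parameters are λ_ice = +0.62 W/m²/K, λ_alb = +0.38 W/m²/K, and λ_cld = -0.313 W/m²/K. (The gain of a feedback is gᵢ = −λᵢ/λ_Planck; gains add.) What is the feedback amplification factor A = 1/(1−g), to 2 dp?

1.57

Convert to gains: g_ice = 0.62/1.9 = 0.3263; g_alb = 0.38/1.9 = 0.2; g_cld = -0.313/1.9 = -0.1647.
Total gain g = 0.3616.
A = 1/(1 − 0.3616) = 1.57.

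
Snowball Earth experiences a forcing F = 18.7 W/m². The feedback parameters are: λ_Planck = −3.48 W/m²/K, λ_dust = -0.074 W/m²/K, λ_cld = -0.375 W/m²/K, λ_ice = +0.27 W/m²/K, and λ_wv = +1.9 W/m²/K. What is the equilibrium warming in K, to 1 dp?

10.6 K

Net feedback parameter λ = (−3.48) + (-0.074) + (-0.375) + (+0.27) + (+1.9) = -1.759 W/m²/K.
ΔT = −F/λ = −18.7/(-1.759) = 10.6 K.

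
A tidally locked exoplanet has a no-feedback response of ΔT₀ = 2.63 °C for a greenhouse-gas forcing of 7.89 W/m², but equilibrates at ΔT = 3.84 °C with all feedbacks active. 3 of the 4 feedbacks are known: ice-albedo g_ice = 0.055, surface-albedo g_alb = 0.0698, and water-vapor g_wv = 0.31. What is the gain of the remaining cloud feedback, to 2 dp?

Amplification A = ΔT/ΔT₀ = 3.84/2.63 = 1.46.
Total gain g = 1 − 1/A = 1 − 1/1.46 = 0.3151.
Known gains sum to 0.055 + 0.0698 + 0.31 = 0.4348.
g_cld = 0.3151 − 0.4348 = -0.12.

-0.12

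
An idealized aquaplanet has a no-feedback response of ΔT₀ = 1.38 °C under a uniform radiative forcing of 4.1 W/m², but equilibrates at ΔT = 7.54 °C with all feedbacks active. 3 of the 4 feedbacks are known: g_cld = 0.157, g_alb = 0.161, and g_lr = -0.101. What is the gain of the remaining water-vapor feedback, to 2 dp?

Amplification A = ΔT/ΔT₀ = 7.54/1.38 = 5.464.
Total gain g = 1 − 1/A = 1 − 1/5.464 = 0.817.
Known gains sum to 0.157 + 0.161 − 0.101 = 0.217.
g_wv = 0.817 − 0.217 = 0.60.

0.60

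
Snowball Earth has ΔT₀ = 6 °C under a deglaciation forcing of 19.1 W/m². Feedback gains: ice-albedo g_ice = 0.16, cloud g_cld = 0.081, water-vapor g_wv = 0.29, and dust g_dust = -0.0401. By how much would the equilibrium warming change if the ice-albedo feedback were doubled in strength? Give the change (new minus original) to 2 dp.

5.40 °C

Original: g = 0.4909, ΔT = 6/(1−0.4909) = 11.7855 °C.
With doubled ice-albedo: g' = 0.6509, ΔT' = 6/(1−0.6509) = 17.1871 °C.
Change = 17.1871 − 11.7855 = 5.40 °C.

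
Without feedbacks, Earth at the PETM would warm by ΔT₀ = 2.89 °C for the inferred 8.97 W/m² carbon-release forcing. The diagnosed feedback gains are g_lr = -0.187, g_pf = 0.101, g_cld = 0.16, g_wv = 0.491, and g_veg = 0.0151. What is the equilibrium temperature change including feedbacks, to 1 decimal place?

6.9 °C

Total gain g = -0.187 + 0.101 + 0.16 + 0.491 + 0.0151 = 0.5801.
Amplification A = 1/(1 − 0.5801) = 2.382.
ΔT = 2.89 × 2.382 = 6.9 °C.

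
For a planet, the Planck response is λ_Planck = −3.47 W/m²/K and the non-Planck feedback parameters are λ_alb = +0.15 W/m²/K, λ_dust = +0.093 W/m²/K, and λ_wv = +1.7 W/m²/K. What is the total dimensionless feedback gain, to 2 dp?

0.56

Convert to gains: g_alb = 0.15/3.47 = 0.04323; g_dust = 0.093/3.47 = 0.0268; g_wv = 1.7/3.47 = 0.4899.
Total gain g = 0.55993.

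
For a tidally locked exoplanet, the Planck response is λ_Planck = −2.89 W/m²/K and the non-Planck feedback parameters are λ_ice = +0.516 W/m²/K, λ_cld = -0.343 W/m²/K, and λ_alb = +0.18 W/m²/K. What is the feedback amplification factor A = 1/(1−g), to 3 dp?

1.139

Convert to gains: g_ice = 0.516/2.89 = 0.1785; g_cld = -0.343/2.89 = -0.1187; g_alb = 0.18/2.89 = 0.06228.
Total gain g = 0.12208.
A = 1/(1 − 0.12208) = 1.139.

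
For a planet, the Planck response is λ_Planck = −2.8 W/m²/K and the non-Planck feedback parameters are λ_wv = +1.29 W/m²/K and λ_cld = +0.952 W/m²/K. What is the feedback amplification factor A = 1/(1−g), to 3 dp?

5.018

Convert to gains: g_wv = 1.29/2.8 = 0.4607; g_cld = 0.952/2.8 = 0.34.
Total gain g = 0.8007.
A = 1/(1 − 0.8007) = 5.018.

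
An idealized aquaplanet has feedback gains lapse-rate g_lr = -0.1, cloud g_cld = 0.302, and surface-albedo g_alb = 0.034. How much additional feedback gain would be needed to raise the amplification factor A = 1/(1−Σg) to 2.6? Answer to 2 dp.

0.38

Current total gain = 0.236.
Target gain for A = 2.6: g* = 1 − 1/2.6 = 0.6154.
Additional gain needed = 0.6154 − 0.236 = 0.38.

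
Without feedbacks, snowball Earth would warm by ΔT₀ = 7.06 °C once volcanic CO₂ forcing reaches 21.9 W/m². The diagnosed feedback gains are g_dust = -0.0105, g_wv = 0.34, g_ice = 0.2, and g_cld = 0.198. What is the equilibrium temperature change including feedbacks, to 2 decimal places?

Total gain g = -0.0105 + 0.34 + 0.2 + 0.198 = 0.7275.
Amplification A = 1/(1 − 0.7275) = 3.67.
ΔT = 7.06 × 3.67 = 25.91 °C.

25.91 °C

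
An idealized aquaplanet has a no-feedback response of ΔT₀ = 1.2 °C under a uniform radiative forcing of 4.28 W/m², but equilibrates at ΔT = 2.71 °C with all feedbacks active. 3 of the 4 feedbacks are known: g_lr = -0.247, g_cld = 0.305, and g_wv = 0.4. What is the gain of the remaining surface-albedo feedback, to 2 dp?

0.10

Amplification A = ΔT/ΔT₀ = 2.71/1.2 = 2.258.
Total gain g = 1 − 1/A = 1 − 1/2.258 = 0.5571.
Known gains sum to -0.247 + 0.305 + 0.4 = 0.458.
g_alb = 0.5571 − 0.458 = 0.10.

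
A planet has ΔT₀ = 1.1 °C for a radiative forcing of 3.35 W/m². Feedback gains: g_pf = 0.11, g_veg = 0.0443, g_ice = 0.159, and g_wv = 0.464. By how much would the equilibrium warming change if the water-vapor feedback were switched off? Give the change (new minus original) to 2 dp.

-3.34 °C

Original: g = 0.7773, ΔT = 1.1/(1−0.7773) = 4.9394 °C.
Without water-vapor: g' = 0.3133, ΔT' = 1.1/(1−0.3133) = 1.6019 °C.
Change = 1.6019 − 4.9394 = -3.34 °C.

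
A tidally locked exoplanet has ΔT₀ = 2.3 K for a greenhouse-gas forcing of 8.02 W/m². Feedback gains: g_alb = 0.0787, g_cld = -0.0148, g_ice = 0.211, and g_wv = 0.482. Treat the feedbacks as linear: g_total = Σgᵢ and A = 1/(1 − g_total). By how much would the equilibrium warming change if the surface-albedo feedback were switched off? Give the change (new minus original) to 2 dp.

Original: g = 0.7569, ΔT = 2.3/(1−0.7569) = 9.4611 K.
Without surface-albedo: g' = 0.6782, ΔT' = 2.3/(1−0.6782) = 7.1473 K.
Change = 7.1473 − 9.4611 = -2.31 K.

-2.31 K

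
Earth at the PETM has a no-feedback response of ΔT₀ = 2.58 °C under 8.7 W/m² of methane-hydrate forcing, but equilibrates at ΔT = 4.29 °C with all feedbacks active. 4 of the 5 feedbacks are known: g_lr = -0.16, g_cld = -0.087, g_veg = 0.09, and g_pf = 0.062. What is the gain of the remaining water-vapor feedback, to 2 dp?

Amplification A = ΔT/ΔT₀ = 4.29/2.58 = 1.663.
Total gain g = 1 − 1/A = 1 − 1/1.663 = 0.3987.
Known gains sum to -0.16 − 0.087 + 0.09 + 0.062 = -0.095.
g_wv = 0.3987 + 0.095 = 0.49.

0.49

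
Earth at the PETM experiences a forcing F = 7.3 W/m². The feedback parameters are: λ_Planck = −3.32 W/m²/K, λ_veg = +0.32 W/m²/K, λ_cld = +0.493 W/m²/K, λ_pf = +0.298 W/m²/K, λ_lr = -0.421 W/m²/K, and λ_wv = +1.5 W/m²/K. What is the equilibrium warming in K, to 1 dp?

6.5 K

Net feedback parameter λ = (−3.32) + (+0.32) + (+0.493) + (+0.298) + (-0.421) + (+1.5) = -1.13 W/m²/K.
ΔT = −F/λ = −7.3/(-1.13) = 6.5 K.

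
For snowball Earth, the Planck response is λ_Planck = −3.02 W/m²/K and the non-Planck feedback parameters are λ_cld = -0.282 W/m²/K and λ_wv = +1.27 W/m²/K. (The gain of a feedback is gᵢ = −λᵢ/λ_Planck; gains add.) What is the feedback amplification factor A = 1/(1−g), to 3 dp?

1.486

Convert to gains: g_cld = -0.282/3.02 = -0.09338; g_wv = 1.27/3.02 = 0.4205.
Total gain g = 0.32712.
A = 1/(1 − 0.32712) = 1.486.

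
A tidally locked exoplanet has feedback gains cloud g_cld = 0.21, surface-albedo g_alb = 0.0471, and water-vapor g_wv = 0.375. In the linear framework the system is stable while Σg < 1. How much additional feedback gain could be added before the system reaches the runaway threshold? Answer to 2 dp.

0.37

Current total gain = 0.21 + 0.0471 + 0.375 = 0.6321.
Margin to runaway = 1 − 0.6321 = 0.37.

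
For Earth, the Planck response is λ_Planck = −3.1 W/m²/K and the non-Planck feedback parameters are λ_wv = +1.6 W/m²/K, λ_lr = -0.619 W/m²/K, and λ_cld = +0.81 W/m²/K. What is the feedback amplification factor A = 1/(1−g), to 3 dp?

2.368

Convert to gains: g_wv = 1.6/3.1 = 0.5161; g_lr = -0.619/3.1 = -0.1997; g_cld = 0.81/3.1 = 0.2613.
Total gain g = 0.5777.
A = 1/(1 − 0.5777) = 2.368.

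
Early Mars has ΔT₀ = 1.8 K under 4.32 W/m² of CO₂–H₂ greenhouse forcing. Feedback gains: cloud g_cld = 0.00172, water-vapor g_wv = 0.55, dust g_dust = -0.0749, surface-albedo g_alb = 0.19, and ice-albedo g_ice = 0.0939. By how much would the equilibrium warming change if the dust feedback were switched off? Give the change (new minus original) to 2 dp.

Original: g = 0.76072, ΔT = 1.8/(1−0.76072) = 7.5226 K.
Without dust: g' = 0.83562, ΔT' = 1.8/(1−0.83562) = 10.9502 K.
Change = 10.9502 − 7.5226 = 3.43 K.

3.43 K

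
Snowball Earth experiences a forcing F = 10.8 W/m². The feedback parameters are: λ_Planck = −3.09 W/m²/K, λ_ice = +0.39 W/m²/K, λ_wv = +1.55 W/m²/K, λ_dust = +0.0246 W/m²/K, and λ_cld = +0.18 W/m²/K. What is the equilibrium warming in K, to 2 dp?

11.42 K

Net feedback parameter λ = (−3.09) + (+0.39) + (+1.55) + (+0.0246) + (+0.18) = -0.9454 W/m²/K.
ΔT = −F/λ = −10.8/(-0.9454) = 11.42 K.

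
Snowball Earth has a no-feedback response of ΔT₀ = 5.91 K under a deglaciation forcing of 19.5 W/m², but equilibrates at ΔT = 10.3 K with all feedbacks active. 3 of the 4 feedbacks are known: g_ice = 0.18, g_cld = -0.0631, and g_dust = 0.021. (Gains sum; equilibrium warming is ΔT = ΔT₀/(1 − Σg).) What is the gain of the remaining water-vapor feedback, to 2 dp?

Amplification A = ΔT/ΔT₀ = 10.3/5.91 = 1.743.
Total gain g = 1 − 1/A = 1 − 1/1.743 = 0.4263.
Known gains sum to 0.18 − 0.0631 + 0.021 = 0.1379.
g_wv = 0.4263 − 0.1379 = 0.29.

0.29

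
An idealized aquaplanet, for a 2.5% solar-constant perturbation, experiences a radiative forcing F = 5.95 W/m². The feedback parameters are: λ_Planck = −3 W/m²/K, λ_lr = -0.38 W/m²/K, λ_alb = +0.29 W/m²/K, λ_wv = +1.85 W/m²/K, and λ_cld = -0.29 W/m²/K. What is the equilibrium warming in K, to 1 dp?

3.9 K

Net feedback parameter λ = (−3) + (-0.38) + (+0.29) + (+1.85) + (-0.29) = -1.53 W/m²/K.
ΔT = −F/λ = −5.95/(-1.53) = 3.9 K.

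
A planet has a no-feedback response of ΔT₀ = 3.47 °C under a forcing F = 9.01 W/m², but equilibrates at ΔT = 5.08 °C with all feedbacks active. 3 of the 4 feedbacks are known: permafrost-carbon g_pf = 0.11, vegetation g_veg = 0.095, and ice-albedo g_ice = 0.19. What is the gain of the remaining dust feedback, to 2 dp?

Amplification A = ΔT/ΔT₀ = 5.08/3.47 = 1.464.
Total gain g = 1 − 1/A = 1 − 1/1.464 = 0.3169.
Known gains sum to 0.11 + 0.095 + 0.19 = 0.395.
g_dust = 0.3169 − 0.395 = -0.08.

-0.08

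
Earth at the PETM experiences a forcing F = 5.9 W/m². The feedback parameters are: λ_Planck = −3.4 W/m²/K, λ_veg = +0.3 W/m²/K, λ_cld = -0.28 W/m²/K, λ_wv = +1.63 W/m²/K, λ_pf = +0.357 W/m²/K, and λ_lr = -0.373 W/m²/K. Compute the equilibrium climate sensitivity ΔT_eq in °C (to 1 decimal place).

3.3 °C

Net feedback parameter λ = (−3.4) + (+0.3) + (-0.28) + (+1.63) + (+0.357) + (-0.373) = -1.766 W/m²/K.
ΔT = −F/λ = −5.9/(-1.766) = 3.3 °C.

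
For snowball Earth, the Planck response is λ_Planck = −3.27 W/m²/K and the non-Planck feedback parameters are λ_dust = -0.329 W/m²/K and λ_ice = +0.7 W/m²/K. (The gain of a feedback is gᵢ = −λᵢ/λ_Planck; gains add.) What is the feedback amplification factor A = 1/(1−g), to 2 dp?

1.13

Convert to gains: g_dust = -0.329/3.27 = -0.1006; g_ice = 0.7/3.27 = 0.2141.
Total gain g = 0.1135.
A = 1/(1 − 0.1135) = 1.13.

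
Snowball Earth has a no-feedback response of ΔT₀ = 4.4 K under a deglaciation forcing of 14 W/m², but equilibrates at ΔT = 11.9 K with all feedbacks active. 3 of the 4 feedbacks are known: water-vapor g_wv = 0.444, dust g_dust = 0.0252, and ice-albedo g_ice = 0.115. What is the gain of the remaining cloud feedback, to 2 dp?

Amplification A = ΔT/ΔT₀ = 11.9/4.4 = 2.705.
Total gain g = 1 − 1/A = 1 − 1/2.705 = 0.6303.
Known gains sum to 0.444 + 0.0252 + 0.115 = 0.5842.
g_cld = 0.6303 − 0.5842 = 0.05.

0.05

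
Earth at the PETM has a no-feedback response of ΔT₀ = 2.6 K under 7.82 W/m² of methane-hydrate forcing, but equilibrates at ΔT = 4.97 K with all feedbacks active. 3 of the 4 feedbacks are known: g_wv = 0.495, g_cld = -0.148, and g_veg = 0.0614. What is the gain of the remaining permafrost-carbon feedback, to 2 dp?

0.07

Amplification A = ΔT/ΔT₀ = 4.97/2.6 = 1.912.
Total gain g = 1 − 1/A = 1 − 1/1.912 = 0.477.
Known gains sum to 0.495 − 0.148 + 0.0614 = 0.4084.
g_pf = 0.477 − 0.4084 = 0.07.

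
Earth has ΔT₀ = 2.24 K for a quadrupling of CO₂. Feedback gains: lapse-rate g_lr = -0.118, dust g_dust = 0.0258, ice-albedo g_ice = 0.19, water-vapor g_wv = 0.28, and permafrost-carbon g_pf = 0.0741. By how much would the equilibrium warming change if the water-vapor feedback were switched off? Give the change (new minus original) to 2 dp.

Original: g = 0.4519, ΔT = 2.24/(1−0.4519) = 4.0868 K.
Without water-vapor: g' = 0.1719, ΔT' = 2.24/(1−0.1719) = 2.7050 K.
Change = 2.7050 − 4.0868 = -1.38 K.

-1.38 K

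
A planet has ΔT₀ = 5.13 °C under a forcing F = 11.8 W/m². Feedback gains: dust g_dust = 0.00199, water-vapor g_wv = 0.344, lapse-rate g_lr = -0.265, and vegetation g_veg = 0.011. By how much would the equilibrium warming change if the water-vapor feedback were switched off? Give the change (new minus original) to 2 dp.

-1.55 °C

Original: g = 0.09199, ΔT = 5.13/(1−0.09199) = 5.6497 °C.
Without water-vapor: g' = -0.25201, ΔT' = 5.13/(1+0.25201) = 4.0974 °C.
Change = 4.0974 − 5.6497 = -1.55 °C.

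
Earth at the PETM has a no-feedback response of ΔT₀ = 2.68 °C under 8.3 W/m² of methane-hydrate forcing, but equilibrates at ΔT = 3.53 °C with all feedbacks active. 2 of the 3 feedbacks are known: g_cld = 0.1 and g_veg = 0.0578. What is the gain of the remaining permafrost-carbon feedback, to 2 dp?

0.08

Amplification A = ΔT/ΔT₀ = 3.53/2.68 = 1.317.
Total gain g = 1 − 1/A = 1 − 1/1.317 = 0.2407.
Known gains sum to 0.1 + 0.0578 = 0.1578.
g_pf = 0.2407 − 0.1578 = 0.08.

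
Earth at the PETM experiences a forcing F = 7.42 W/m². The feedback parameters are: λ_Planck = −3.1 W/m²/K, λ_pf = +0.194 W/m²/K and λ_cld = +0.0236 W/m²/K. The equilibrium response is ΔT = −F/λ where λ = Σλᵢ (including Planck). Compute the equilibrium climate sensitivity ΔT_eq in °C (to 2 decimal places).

Net feedback parameter λ = (−3.1) + (+0.194) + (+0.0236) = -2.8824 W/m²/K.
ΔT = −F/λ = −7.42/(-2.8824) = 2.57 °C.

2.57 °C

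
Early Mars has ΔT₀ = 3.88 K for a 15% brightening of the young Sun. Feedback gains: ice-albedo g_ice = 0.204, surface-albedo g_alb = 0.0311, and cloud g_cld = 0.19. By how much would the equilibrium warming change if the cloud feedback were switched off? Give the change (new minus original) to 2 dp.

Original: g = 0.4251, ΔT = 3.88/(1−0.4251) = 6.7490 K.
Without cloud: g' = 0.2351, ΔT' = 3.88/(1−0.2351) = 5.0726 K.
Change = 5.0726 − 6.7490 = -1.68 K.

-1.68 K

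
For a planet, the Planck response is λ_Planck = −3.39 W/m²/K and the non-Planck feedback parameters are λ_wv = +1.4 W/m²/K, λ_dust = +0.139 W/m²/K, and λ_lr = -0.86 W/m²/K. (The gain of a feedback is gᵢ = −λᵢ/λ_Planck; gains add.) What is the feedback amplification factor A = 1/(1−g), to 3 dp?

Convert to gains: g_wv = 1.4/3.39 = 0.413; g_dust = 0.139/3.39 = 0.041; g_lr = -0.86/3.39 = -0.2537.
Total gain g = 0.2003.
A = 1/(1 − 0.2003) = 1.250.

1.250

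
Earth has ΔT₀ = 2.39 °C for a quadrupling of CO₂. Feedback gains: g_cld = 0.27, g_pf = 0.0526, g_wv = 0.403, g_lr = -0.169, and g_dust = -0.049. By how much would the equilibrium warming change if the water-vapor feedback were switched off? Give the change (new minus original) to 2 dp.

-2.18 °C

Original: g = 0.5076, ΔT = 2.39/(1−0.5076) = 4.8538 °C.
Without water-vapor: g' = 0.1046, ΔT' = 2.39/(1−0.1046) = 2.6692 °C.
Change = 2.6692 − 4.8538 = -2.18 °C.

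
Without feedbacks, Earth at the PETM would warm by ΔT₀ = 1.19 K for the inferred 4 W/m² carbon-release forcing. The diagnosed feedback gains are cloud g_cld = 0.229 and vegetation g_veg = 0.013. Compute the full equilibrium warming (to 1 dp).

1.6 K

Total gain g = 0.229 + 0.013 = 0.242.
Amplification A = 1/(1 − 0.242) = 1.319.
ΔT = 1.19 × 1.319 = 1.6 K.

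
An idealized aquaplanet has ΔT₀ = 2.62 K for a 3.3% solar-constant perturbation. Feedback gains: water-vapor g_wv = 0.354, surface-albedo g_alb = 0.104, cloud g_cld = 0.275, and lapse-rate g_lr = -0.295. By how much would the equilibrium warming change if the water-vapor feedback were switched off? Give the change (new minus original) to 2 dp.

-1.80 K

Original: g = 0.438, ΔT = 2.62/(1−0.438) = 4.6619 K.
Without water-vapor: g' = 0.084, ΔT' = 2.62/(1−0.084) = 2.8603 K.
Change = 2.8603 − 4.6619 = -1.80 K.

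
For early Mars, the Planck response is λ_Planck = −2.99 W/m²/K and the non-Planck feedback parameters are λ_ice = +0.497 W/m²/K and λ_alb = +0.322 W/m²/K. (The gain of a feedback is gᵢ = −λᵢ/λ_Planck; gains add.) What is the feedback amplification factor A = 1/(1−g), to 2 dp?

Convert to gains: g_ice = 0.497/2.99 = 0.1662; g_alb = 0.322/2.99 = 0.1077.
Total gain g = 0.2739.
A = 1/(1 − 0.2739) = 1.38.

1.38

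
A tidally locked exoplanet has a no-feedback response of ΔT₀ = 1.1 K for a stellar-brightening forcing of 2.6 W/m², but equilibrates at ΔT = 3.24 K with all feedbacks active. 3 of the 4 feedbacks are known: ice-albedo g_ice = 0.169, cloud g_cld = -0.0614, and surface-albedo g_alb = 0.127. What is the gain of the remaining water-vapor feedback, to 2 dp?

0.43

Amplification A = ΔT/ΔT₀ = 3.24/1.1 = 2.945.
Total gain g = 1 − 1/A = 1 − 1/2.945 = 0.6604.
Known gains sum to 0.169 − 0.0614 + 0.127 = 0.2346.
g_wv = 0.6604 − 0.2346 = 0.43.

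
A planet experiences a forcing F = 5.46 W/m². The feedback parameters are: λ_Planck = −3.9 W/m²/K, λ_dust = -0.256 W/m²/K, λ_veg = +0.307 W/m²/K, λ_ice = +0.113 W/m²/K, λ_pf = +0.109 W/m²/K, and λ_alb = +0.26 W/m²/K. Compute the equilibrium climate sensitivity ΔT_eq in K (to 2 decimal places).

Net feedback parameter λ = (−3.9) + (-0.256) + (+0.307) + (+0.113) + (+0.109) + (+0.26) = -3.367 W/m²/K.
ΔT = −F/λ = −5.46/(-3.367) = 1.62 K.

1.62 K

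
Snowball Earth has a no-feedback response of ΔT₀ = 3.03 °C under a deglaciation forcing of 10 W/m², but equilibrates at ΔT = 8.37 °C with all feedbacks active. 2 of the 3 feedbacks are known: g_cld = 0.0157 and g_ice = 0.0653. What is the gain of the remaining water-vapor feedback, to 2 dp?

0.56

Amplification A = ΔT/ΔT₀ = 8.37/3.03 = 2.762.
Total gain g = 1 − 1/A = 1 − 1/2.762 = 0.6379.
Known gains sum to 0.0157 + 0.0653 = 0.081.
g_wv = 0.6379 − 0.081 = 0.56.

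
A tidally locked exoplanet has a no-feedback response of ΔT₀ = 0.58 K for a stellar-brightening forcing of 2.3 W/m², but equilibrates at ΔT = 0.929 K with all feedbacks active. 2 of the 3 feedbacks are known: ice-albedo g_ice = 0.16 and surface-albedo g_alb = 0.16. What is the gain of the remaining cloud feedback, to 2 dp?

0.06

Amplification A = ΔT/ΔT₀ = 0.929/0.58 = 1.602.
Total gain g = 1 − 1/A = 1 − 1/1.602 = 0.3758.
Known gains sum to 0.16 + 0.16 = 0.32.
g_cld = 0.3758 − 0.32 = 0.06.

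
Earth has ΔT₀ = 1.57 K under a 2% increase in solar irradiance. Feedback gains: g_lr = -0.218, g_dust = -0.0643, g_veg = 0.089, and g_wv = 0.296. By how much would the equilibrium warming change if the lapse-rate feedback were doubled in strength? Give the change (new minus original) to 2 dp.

Original: g = 0.1027, ΔT = 1.57/(1−0.1027) = 1.7497 K.
With doubled lapse-rate: g' = -0.1153, ΔT' = 1.57/(1+0.1153) = 1.4077 K.
Change = 1.4077 − 1.7497 = -0.34 K.

-0.34 K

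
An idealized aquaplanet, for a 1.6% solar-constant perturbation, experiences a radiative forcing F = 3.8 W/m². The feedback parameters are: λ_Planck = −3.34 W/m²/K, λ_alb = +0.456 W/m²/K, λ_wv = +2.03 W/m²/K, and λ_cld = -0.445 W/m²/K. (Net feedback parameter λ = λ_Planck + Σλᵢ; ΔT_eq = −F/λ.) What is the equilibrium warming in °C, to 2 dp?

Net feedback parameter λ = (−3.34) + (+0.456) + (+2.03) + (-0.445) = -1.299 W/m²/K.
ΔT = −F/λ = −3.8/(-1.299) = 2.93 °C.

2.93 °C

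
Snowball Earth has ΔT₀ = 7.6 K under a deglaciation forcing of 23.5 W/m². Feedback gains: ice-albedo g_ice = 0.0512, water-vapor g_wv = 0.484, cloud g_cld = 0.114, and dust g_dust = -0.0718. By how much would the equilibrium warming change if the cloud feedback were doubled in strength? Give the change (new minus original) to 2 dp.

6.64 K

Original: g = 0.5774, ΔT = 7.6/(1−0.5774) = 17.9839 K.
With doubled cloud: g' = 0.6914, ΔT' = 7.6/(1−0.6914) = 24.6273 K.
Change = 24.6273 − 17.9839 = 6.64 K.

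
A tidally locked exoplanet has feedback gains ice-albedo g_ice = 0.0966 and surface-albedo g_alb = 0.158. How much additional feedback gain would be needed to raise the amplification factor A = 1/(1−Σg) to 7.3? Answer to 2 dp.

0.61

Current total gain = 0.2546.
Target gain for A = 7.3: g* = 1 − 1/7.3 = 0.863.
Additional gain needed = 0.863 − 0.2546 = 0.61.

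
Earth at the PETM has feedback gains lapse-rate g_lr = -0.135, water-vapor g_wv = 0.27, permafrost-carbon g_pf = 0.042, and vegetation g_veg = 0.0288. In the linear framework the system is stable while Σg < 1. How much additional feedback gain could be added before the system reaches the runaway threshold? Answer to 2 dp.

Current total gain = -0.135 + 0.27 + 0.042 + 0.0288 = 0.2058.
Margin to runaway = 1 − 0.2058 = 0.79.

0.79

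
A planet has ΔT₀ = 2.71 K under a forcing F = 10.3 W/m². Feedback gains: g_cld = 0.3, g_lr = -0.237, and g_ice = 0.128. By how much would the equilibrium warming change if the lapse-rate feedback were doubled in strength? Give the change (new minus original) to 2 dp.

Original: g = 0.191, ΔT = 2.71/(1−0.191) = 3.3498 K.
With doubled lapse-rate: g' = -0.046, ΔT' = 2.71/(1+0.046) = 2.5908 K.
Change = 2.5908 − 3.3498 = -0.76 K.

-0.76 K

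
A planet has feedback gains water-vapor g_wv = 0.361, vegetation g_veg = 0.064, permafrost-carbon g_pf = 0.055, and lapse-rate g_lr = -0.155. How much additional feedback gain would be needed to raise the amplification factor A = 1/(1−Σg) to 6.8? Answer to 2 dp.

0.53

Current total gain = 0.325.
Target gain for A = 6.8: g* = 1 − 1/6.8 = 0.8529.
Additional gain needed = 0.8529 − 0.325 = 0.53.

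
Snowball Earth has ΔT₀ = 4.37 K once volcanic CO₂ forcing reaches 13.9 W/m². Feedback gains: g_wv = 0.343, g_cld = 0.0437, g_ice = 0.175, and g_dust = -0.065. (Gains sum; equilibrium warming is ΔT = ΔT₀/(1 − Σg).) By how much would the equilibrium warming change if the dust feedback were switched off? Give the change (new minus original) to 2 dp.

1.29 K

Original: g = 0.4967, ΔT = 4.37/(1−0.4967) = 8.6827 K.
Without dust: g' = 0.5617, ΔT' = 4.37/(1−0.5617) = 9.9703 K.
Change = 9.9703 − 8.6827 = 1.29 K.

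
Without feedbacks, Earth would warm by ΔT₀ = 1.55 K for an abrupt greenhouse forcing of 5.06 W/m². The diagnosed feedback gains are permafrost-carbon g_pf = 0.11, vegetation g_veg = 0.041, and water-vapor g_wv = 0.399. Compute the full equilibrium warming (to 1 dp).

Total gain g = 0.11 + 0.041 + 0.399 = 0.55.
Amplification A = 1/(1 − 0.55) = 2.222.
ΔT = 1.55 × 2.222 = 3.4 K.

3.4 K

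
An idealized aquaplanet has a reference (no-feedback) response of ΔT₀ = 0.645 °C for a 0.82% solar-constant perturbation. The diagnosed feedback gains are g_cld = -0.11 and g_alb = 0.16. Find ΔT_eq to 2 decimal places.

0.68 °C

Total gain g = -0.11 + 0.16 = 0.05.
Amplification A = 1/(1 − 0.05) = 1.053.
ΔT = 0.645 × 1.053 = 0.68 °C.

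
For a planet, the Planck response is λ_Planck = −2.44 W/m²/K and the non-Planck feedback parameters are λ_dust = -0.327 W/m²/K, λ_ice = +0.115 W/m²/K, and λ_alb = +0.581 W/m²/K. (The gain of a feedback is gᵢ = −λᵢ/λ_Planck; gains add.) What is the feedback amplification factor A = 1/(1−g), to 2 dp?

Convert to gains: g_dust = -0.327/2.44 = -0.134; g_ice = 0.115/2.44 = 0.04713; g_alb = 0.581/2.44 = 0.2381.
Total gain g = 0.15123.
A = 1/(1 − 0.15123) = 1.18.

1.18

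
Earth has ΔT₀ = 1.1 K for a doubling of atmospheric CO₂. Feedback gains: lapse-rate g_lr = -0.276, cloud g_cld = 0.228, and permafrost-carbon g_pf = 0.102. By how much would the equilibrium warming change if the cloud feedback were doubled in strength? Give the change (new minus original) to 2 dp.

0.37 K

Original: g = 0.054, ΔT = 1.1/(1−0.054) = 1.1628 K.
With doubled cloud: g' = 0.282, ΔT' = 1.1/(1−0.282) = 1.5320 K.
Change = 1.5320 − 1.1628 = 0.37 K.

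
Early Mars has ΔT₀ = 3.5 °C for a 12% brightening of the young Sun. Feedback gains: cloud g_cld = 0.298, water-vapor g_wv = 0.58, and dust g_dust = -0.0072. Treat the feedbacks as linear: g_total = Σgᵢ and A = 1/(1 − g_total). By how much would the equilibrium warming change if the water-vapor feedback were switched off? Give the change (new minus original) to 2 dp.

Original: g = 0.8708, ΔT = 3.5/(1−0.8708) = 27.0898 °C.
Without water-vapor: g' = 0.2908, ΔT' = 3.5/(1−0.2908) = 4.9351 °C.
Change = 4.9351 − 27.0898 = -22.15 °C.

-22.15 °C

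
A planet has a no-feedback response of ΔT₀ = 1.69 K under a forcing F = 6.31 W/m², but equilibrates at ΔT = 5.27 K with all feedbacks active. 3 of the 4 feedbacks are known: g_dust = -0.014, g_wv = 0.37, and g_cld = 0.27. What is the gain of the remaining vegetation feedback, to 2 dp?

0.05

Amplification A = ΔT/ΔT₀ = 5.27/1.69 = 3.118.
Total gain g = 1 − 1/A = 1 − 1/3.118 = 0.6793.
Known gains sum to -0.014 + 0.37 + 0.27 = 0.626.
g_veg = 0.6793 − 0.626 = 0.05.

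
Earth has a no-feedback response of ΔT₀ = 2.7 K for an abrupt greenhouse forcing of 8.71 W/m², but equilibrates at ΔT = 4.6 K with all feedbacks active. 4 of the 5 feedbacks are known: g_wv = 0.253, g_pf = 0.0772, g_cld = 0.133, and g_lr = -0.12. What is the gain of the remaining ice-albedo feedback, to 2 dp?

0.07

Amplification A = ΔT/ΔT₀ = 4.6/2.7 = 1.704.
Total gain g = 1 − 1/A = 1 − 1/1.704 = 0.4131.
Known gains sum to 0.253 + 0.0772 + 0.133 − 0.12 = 0.3432.
g_ice = 0.4131 − 0.3432 = 0.07.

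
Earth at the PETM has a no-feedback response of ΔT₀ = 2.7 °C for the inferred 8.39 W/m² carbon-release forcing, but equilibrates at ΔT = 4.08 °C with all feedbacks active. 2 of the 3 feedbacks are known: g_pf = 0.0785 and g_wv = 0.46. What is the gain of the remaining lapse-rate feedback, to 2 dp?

Amplification A = ΔT/ΔT₀ = 4.08/2.7 = 1.511.
Total gain g = 1 − 1/A = 1 − 1/1.511 = 0.3382.
Known gains sum to 0.0785 + 0.46 = 0.5385.
g_lr = 0.3382 − 0.5385 = -0.20.

-0.20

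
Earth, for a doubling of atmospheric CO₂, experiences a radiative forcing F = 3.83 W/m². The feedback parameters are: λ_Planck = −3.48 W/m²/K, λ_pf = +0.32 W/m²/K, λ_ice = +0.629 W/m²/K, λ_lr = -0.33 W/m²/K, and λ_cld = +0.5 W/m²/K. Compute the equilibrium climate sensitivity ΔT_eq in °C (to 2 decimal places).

1.62 °C

Net feedback parameter λ = (−3.48) + (+0.32) + (+0.629) + (-0.33) + (+0.5) = -2.361 W/m²/K.
ΔT = −F/λ = −3.83/(-2.361) = 1.62 °C.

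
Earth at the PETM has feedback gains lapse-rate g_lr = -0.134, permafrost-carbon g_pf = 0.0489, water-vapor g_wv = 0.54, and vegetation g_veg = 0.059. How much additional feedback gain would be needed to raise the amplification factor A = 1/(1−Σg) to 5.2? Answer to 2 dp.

0.29

Current total gain = 0.5139.
Target gain for A = 5.2: g* = 1 − 1/5.2 = 0.8077.
Additional gain needed = 0.8077 − 0.5139 = 0.29.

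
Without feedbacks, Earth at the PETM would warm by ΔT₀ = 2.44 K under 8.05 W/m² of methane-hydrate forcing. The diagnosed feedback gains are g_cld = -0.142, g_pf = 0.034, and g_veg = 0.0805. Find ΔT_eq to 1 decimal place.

Total gain g = -0.142 + 0.034 + 0.0805 = -0.0275.
Amplification A = 1/(1 + 0.0275) = 0.9732.
ΔT = 2.44 × 0.9732 = 2.4 K.

2.4 K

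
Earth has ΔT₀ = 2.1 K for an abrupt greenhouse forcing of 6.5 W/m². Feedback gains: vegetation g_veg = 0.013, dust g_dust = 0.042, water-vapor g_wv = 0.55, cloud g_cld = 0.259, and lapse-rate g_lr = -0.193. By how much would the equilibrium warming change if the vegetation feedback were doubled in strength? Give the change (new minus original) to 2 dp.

Original: g = 0.671, ΔT = 2.1/(1−0.671) = 6.3830 K.
With doubled vegetation: g' = 0.684, ΔT' = 2.1/(1−0.684) = 6.6456 K.
Change = 6.6456 − 6.3830 = 0.26 K.

0.26 K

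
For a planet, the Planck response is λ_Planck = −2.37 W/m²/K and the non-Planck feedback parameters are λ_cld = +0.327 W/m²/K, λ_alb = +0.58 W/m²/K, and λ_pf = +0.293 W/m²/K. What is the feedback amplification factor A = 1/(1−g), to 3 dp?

2.026

Convert to gains: g_cld = 0.327/2.37 = 0.138; g_alb = 0.58/2.37 = 0.2447; g_pf = 0.293/2.37 = 0.1236.
Total gain g = 0.5063.
A = 1/(1 − 0.5063) = 2.026.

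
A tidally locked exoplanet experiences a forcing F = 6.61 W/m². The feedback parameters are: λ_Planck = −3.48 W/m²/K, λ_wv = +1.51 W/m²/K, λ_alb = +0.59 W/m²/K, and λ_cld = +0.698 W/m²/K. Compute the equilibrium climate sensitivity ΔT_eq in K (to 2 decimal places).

9.69 K

Net feedback parameter λ = (−3.48) + (+1.51) + (+0.59) + (+0.698) = -0.682 W/m²/K.
ΔT = −F/λ = −6.61/(-0.682) = 9.69 K.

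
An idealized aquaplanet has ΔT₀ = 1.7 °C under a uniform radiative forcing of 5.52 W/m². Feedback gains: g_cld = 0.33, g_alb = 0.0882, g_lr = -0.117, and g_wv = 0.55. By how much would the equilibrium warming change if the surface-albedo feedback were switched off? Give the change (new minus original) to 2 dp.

Original: g = 0.8512, ΔT = 1.7/(1−0.8512) = 11.4247 °C.
Without surface-albedo: g' = 0.763, ΔT' = 1.7/(1−0.763) = 7.1730 °C.
Change = 7.1730 − 11.4247 = -4.25 °C.

-4.25 °C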